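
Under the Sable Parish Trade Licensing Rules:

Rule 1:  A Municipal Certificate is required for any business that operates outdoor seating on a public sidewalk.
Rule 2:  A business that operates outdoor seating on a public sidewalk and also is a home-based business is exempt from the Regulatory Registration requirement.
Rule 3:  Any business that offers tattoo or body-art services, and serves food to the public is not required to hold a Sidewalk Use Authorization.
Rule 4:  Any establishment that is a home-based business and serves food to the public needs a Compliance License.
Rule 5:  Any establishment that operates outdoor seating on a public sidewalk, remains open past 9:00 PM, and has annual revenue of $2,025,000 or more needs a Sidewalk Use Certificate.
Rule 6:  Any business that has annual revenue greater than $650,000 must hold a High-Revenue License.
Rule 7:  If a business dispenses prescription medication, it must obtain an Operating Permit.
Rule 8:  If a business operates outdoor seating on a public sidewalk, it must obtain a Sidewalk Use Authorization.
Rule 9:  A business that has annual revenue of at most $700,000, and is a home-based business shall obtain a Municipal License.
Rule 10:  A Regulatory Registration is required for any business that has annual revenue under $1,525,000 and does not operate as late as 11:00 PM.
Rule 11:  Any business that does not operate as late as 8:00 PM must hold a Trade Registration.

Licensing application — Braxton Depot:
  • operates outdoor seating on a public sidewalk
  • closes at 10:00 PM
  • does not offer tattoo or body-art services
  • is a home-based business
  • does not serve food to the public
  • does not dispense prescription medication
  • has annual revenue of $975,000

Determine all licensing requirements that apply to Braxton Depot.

Rule 1: operates outdoor seating on a public sidewalk → Municipal Certificate required.
Rule 2: operates outdoor seating on a public sidewalk; is a home-based business → exempt from Regulatory Registration.
Rule 3: does not offer tattoo or body-art services; does not serve food to the public → Sidewalk Use Authorization exemption does not apply.
Rule 4: is a home-based business; does not serve food to the public → Compliance License not required.
Rule 5: operates outdoor seating on a public sidewalk; closes 10:00 PM, after 9:00 PM; revenue $975,000 < $2,025,000 → Sidewalk Use Certificate not required.
Rule 6: revenue $975,000 > $650,000 → High-Revenue License required.
Rule 7: does not dispense prescription medication → Operating Permit not required.
Rule 8: operates outdoor seating on a public sidewalk → Sidewalk Use Authorization required.
Rule 9: revenue $975,000 > $700,000; is a home-based business → Municipal License not required.
Rule 10: revenue $975,000 < $1,525,000; closes 10:00 PM, at/before 11:00 PM → Regulatory Registration required.
Rule 11: closes 10:00 PM, after 8:00 PM → Trade Registration not required.

High-Revenue License, Municipal Certificate, Sidewalk Use Authorization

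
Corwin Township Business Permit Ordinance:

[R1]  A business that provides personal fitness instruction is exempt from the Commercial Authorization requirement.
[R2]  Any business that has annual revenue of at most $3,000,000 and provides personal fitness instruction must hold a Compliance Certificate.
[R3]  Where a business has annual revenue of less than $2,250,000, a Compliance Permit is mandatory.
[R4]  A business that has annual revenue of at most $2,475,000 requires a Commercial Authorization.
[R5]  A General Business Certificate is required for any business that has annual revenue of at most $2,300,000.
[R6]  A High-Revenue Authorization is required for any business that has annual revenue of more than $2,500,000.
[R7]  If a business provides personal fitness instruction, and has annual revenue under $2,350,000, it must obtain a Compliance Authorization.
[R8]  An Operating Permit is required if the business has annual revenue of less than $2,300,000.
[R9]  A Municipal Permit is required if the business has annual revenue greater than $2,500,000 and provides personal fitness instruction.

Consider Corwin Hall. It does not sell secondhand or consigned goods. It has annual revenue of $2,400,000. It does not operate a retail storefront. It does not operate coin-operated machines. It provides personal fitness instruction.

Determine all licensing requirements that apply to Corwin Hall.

[R1] provides personal fitness instruction → exempt from Commercial Authorization.
[R2] revenue $2,400,000 ≤ $3,000,000; provides personal fitness instruction → Compliance Certificate required.
[R3] revenue $2,400,000 ≥ $2,250,000 → Compliance Permit not required.
[R4] revenue $2,400,000 ≤ $2,475,000 → Commercial Authorization required.
[R5] revenue $2,400,000 > $2,300,000 → General Business Certificate not required.
[R6] revenue $2,400,000 ≤ $2,500,000 → High-Revenue Authorization not required.
[R7] provides personal fitness instruction; revenue $2,400,000 ≥ $2,350,000 → Compliance Authorization not required.
[R8] revenue $2,400,000 ≥ $2,300,000 → Operating Permit not required.
[R9] revenue $2,400,000 ≤ $2,500,000; provides personal fitness instruction → Municipal Permit not required.

Compliance Certificate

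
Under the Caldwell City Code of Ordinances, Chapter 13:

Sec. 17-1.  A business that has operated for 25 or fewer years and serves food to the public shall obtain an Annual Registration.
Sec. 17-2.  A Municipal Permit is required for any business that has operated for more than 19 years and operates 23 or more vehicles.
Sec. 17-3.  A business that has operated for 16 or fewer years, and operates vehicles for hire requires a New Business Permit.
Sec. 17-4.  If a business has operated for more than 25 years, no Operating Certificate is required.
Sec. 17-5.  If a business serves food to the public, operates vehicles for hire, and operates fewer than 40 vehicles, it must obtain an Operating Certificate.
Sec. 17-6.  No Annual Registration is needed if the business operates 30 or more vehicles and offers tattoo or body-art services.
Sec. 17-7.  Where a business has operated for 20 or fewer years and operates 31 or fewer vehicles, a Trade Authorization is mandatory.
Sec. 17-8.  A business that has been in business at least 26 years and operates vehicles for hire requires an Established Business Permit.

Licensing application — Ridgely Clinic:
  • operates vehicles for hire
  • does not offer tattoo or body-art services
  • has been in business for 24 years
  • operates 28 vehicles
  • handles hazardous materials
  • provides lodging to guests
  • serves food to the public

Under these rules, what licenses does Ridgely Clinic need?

Annual Registration, Municipal Permit, Operating Certificate

Sec. 17-1. years in business 24 ≤ 25; serves food to the public → Annual Registration required.
Sec. 17-2. years in business 24 > 19; vehicles 28 ≥ 23 → Municipal Permit required.
Sec. 17-3. years in business 24 > 16; operates vehicles for hire → New Business Permit not required.
Sec. 17-4. years in business 24 ≤ 25 → Operating Certificate exemption does not apply.
Sec. 17-5. serves food to the public; operates vehicles for hire; vehicles 28 < 40 → Operating Certificate required.
Sec. 17-6. vehicles 28 < 30; does not offer tattoo or body-art services → Annual Registration exemption does not apply.
Sec. 17-7. years in business 24 > 20; vehicles 28 ≤ 31 → Trade Authorization not required.
Sec. 17-8. years in business 24 < 26; operates vehicles for hire → Established Business Permit not required.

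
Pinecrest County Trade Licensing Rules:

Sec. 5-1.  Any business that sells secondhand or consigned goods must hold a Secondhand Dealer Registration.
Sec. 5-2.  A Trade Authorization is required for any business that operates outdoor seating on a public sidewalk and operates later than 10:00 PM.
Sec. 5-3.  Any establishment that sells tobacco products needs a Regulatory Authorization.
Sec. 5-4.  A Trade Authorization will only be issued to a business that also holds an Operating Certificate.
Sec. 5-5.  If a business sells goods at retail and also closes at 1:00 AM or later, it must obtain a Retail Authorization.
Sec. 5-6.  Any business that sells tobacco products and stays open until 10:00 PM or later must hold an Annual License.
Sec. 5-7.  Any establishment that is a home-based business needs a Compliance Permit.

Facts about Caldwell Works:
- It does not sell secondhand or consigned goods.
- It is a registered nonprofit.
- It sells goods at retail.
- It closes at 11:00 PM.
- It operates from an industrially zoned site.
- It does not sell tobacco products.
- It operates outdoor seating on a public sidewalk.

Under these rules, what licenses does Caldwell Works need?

Operating Certificate, Trade Authorization

Sec. 5-1. does not sell secondhand or consigned goods → Secondhand Dealer Registration not required.
Sec. 5-2. operates outdoor seating on a public sidewalk; closes 11:00 PM, after 10:00 PM → Trade Authorization required.
Sec. 5-3. does not sell tobacco products → Regulatory Authorization not required.
Sec. 5-4. Trade Authorization is required → Operating Certificate also required.
Sec. 5-5. sells goods at retail; closes 11:00 PM, at/before 1:00 AM → Retail Authorization not required.
Sec. 5-6. does not sell tobacco products; closes 11:00 PM, after 10:00 PM → Annual License not required.
Sec. 5-7. operates from an industrially zoned site (not: is a home-based business) → Compliance Permit not required.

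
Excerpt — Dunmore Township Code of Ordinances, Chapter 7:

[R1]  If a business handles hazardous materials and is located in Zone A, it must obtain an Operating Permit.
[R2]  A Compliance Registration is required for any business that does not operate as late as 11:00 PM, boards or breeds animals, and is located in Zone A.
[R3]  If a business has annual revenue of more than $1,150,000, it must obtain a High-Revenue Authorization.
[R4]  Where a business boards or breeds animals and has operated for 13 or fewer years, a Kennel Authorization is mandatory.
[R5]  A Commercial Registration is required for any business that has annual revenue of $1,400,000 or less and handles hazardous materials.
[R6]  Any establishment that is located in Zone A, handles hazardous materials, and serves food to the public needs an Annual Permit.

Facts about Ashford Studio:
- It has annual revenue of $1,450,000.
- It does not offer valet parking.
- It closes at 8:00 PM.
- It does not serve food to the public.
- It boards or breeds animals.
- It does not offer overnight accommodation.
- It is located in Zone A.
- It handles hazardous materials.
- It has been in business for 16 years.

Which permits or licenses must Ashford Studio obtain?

[R1] handles hazardous materials; is located in Zone A → Operating Permit required.
[R2] closes 8:00 PM, at/before 11:00 PM; boards or breeds animals; is located in Zone A → Compliance Registration required.
[R3] revenue $1,450,000 > $1,150,000 → High-Revenue Authorization required.
[R4] boards or breeds animals; years in business 16 > 13 → Kennel Authorization not required.
[R5] revenue $1,450,000 > $1,400,000; handles hazardous materials → Commercial Registration not required.
[R6] is located in Zone A; handles hazardous materials; does not serve food to the public → Annual Permit not required.

Compliance Registration, High-Revenue Authorization, Operating Permit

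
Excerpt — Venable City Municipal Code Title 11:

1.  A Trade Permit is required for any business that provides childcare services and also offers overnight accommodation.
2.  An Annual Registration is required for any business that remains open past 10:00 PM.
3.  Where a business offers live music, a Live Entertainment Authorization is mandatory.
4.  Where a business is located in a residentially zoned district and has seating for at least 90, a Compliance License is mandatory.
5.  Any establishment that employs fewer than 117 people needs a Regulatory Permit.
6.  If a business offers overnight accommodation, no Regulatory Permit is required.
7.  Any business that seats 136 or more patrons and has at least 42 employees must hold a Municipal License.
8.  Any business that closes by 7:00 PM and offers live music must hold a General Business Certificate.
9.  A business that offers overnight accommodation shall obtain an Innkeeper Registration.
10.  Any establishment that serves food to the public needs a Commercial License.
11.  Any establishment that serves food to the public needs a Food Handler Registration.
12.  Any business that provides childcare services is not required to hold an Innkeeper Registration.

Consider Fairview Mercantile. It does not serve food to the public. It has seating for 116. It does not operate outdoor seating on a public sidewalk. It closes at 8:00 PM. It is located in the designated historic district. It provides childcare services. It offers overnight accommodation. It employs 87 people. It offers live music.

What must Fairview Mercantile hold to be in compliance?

1. provides childcare services; offers overnight accommodation → Trade Permit required.
2. closes 8:00 PM, at/before 10:00 PM → Annual Registration not required.
3. offers live music → Live Entertainment Authorization required.
4. is located in the designated historic district (not: is located in a residentially zoned district); seating 116 ≥ 90 → Compliance License not required.
5. employees 87 < 117 → Regulatory Permit required.
6. offers overnight accommodation → exempt from Regulatory Permit.
7. seating 116 < 136; employees 87 ≥ 42 → Municipal License not required.
8. closes 8:00 PM, after 7:00 PM; offers live music → General Business Certificate not required.
9. offers overnight accommodation → Innkeeper Registration required.
10. does not serve food to the public → Commercial License not required.
11. does not serve food to the public → Food Handler Registration not required.
12. provides childcare services → exempt from Innkeeper Registration.

Live Entertainment Authorization, Trade Permit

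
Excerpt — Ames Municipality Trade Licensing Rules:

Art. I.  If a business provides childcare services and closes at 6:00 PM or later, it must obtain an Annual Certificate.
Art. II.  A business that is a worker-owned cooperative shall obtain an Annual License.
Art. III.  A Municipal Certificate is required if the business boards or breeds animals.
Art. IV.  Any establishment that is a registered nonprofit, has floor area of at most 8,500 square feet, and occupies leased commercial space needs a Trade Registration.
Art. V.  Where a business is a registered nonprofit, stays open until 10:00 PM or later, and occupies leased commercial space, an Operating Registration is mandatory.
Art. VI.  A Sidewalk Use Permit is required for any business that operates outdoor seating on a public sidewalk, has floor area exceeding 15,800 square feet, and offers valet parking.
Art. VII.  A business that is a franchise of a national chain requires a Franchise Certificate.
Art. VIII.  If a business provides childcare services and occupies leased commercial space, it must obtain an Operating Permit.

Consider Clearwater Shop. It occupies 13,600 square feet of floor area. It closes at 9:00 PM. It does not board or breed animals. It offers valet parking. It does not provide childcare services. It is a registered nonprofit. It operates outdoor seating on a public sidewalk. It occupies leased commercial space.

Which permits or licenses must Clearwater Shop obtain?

None

Art. I. does not provide childcare services; closes 9:00 PM, after 6:00 PM → Annual Certificate not required.
Art. II. is a registered nonprofit (not: is a worker-owned cooperative) → Annual License not required.
Art. III. does not board or breed animals → Municipal Certificate not required.
Art. IV. is a registered nonprofit; floor area 13,600 square feet > 8,500 square feet; occupies leased commercial space → Trade Registration not required.
Art. V. is a registered nonprofit; closes 9:00 PM, at/before 10:00 PM; occupies leased commercial space → Operating Registration not required.
Art. VI. operates outdoor seating on a public sidewalk; floor area 13,600 square feet ≤ 15,800 square feet; offers valet parking → Sidewalk Use Permit not required.
Art. VII. is a registered nonprofit (not: is a franchise of a national chain) → Franchise Certificate not required.
Art. VIII. does not provide childcare services; occupies leased commercial space → Operating Permit not required.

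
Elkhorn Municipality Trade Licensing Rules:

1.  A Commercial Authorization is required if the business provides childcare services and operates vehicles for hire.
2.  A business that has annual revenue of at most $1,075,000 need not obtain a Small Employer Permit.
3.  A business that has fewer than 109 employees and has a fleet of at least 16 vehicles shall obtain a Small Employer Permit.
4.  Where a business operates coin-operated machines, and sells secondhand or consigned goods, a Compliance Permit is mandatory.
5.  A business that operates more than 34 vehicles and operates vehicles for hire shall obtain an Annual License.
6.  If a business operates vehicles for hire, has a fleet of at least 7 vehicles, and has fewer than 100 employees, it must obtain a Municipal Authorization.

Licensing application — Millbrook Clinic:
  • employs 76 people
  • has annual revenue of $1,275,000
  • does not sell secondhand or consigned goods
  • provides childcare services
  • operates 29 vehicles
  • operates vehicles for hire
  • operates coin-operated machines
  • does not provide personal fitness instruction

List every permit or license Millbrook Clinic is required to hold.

Commercial Authorization, Municipal Authorization, Small Employer Permit

1. provides childcare services; operates vehicles for hire → Commercial Authorization required.
2. revenue $1,275,000 > $1,075,000 → Small Employer Permit exemption does not apply.
3. employees 76 < 109; vehicles 29 ≥ 16 → Small Employer Permit required.
4. operates coin-operated machines; does not sell secondhand or consigned goods → Compliance Permit not required.
5. vehicles 29 ≤ 34; operates vehicles for hire → Annual License not required.
6. operates vehicles for hire; vehicles 29 ≥ 7; employees 76 < 100 → Municipal Authorization required.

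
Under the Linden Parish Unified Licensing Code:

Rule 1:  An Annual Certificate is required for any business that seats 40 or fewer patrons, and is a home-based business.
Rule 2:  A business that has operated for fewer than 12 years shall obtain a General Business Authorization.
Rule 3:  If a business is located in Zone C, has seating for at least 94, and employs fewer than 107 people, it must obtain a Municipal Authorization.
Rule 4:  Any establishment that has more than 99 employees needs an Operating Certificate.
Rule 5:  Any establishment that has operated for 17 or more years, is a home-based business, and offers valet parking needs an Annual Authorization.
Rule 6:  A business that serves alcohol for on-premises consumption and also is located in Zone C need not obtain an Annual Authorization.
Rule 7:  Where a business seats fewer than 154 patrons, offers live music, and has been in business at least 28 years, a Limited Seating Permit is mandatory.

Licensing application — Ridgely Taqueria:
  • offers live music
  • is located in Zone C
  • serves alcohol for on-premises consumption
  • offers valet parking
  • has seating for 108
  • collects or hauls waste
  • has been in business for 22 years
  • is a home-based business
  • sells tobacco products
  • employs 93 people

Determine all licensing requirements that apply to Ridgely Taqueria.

Rule 1: seating 108 > 40; is a home-based business → Annual Certificate not required.
Rule 2: years in business 22 ≥ 12 → General Business Authorization not required.
Rule 3: is located in Zone C; seating 108 ≥ 94; employees 93 < 107 → Municipal Authorization required.
Rule 4: employees 93 ≤ 99 → Operating Certificate not required.
Rule 5: years in business 22 ≥ 17; is a home-based business; offers valet parking → Annual Authorization required.
Rule 6: serves alcohol for on-premises consumption; is located in Zone C → exempt from Annual Authorization.
Rule 7: seating 108 < 154; offers live music; years in business 22 < 28 → Limited Seating Permit not required.

Municipal Authorization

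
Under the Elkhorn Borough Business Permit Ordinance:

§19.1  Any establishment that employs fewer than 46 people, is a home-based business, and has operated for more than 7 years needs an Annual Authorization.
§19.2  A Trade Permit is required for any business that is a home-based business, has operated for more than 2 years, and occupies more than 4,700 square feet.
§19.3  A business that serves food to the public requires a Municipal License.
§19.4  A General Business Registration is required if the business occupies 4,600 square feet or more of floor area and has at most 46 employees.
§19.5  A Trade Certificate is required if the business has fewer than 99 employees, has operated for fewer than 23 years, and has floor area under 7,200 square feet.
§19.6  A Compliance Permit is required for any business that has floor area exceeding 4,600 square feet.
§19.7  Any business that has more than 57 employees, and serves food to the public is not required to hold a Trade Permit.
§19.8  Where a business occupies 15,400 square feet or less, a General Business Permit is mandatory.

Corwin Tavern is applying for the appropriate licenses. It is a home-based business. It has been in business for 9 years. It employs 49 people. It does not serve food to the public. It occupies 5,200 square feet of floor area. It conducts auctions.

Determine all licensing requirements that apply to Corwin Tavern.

§19.1 employees 49 ≥ 46; is a home-based business; years in business 9 > 7 → Annual Authorization not required.
§19.2 is a home-based business; years in business 9 > 2; floor area 5,200 square feet > 4,700 square feet → Trade Permit required.
§19.3 does not serve food to the public → Municipal License not required.
§19.4 floor area 5,200 square feet ≥ 4,600 square feet; employees 49 > 46 → General Business Registration not required.
§19.5 employees 49 < 99; years in business 9 < 23; floor area 5,200 square feet < 7,200 square feet → Trade Certificate required.
§19.6 floor area 5,200 square feet > 4,600 square feet → Compliance Permit required.
§19.7 employees 49 ≤ 57; does not serve food to the public → Trade Permit exemption does not apply.
§19.8 floor area 5,200 square feet ≤ 15,400 square feet → General Business Permit required.

Compliance Permit, General Business Permit, Trade Certificate, Trade Permit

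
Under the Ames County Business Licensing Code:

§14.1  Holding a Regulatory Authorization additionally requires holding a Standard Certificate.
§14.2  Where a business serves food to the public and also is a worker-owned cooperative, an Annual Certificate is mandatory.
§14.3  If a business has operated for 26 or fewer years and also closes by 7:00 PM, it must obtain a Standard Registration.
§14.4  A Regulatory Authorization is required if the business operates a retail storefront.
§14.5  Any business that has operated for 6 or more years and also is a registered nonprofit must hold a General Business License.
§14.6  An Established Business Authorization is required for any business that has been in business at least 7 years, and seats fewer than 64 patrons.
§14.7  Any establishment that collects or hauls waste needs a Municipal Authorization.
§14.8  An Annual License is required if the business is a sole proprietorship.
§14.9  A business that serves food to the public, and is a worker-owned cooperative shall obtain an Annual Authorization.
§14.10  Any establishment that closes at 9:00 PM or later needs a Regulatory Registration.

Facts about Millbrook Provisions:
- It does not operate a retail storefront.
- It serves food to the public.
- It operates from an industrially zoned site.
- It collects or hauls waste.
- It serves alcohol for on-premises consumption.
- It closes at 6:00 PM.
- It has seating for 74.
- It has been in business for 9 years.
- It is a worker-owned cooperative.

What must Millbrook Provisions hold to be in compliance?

§14.1 Regulatory Authorization is not required → no effect.
§14.2 serves food to the public; is a worker-owned cooperative → Annual Certificate required.
§14.3 years in business 9 ≤ 26; closes 6:00 PM, at/before 7:00 PM → Standard Registration required.
§14.4 does not operate a retail storefront → Regulatory Authorization not required.
§14.5 years in business 9 ≥ 6; is a worker-owned cooperative (not: is a registered nonprofit) → General Business License not required.
§14.6 years in business 9 ≥ 7; seating 74 ≥ 64 → Established Business Authorization not required.
§14.7 collects or hauls waste → Municipal Authorization required.
§14.8 is a worker-owned cooperative (not: is a sole proprietorship) → Annual License not required.
§14.9 serves food to the public; is a worker-owned cooperative → Annual Authorization required.
§14.10 closes 6:00 PM, at/before 9:00 PM → Regulatory Registration not required.

Annual Authorization, Annual Certificate, Municipal Authorization, Standard Registration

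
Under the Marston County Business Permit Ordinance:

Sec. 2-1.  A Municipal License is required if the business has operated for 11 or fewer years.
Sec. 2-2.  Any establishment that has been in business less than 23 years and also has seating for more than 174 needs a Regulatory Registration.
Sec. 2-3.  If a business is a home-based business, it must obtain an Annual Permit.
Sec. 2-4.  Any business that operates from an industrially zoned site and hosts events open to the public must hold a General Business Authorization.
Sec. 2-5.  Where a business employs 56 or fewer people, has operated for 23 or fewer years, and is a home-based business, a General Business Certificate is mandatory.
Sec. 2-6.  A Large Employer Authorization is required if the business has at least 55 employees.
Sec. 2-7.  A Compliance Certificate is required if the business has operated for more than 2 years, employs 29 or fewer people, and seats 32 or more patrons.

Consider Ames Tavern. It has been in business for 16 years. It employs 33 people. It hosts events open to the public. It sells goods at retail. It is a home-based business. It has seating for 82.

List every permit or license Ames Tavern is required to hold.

Sec. 2-1. years in business 16 > 11 → Municipal License not required.
Sec. 2-2. years in business 16 < 23; seating 82 ≤ 174 → Regulatory Registration not required.
Sec. 2-3. is a home-based business → Annual Permit required.
Sec. 2-4. is a home-based business (not: operates from an industrially zoned site); hosts events open to the public → General Business Authorization not required.
Sec. 2-5. employees 33 ≤ 56; years in business 16 ≤ 23; is a home-based business → General Business Certificate required.
Sec. 2-6. employees 33 < 55 → Large Employer Authorization not required.
Sec. 2-7. years in business 16 > 2; employees 33 > 29; seating 82 ≥ 32 → Compliance Certificate not required.

Annual Permit, General Business Certificate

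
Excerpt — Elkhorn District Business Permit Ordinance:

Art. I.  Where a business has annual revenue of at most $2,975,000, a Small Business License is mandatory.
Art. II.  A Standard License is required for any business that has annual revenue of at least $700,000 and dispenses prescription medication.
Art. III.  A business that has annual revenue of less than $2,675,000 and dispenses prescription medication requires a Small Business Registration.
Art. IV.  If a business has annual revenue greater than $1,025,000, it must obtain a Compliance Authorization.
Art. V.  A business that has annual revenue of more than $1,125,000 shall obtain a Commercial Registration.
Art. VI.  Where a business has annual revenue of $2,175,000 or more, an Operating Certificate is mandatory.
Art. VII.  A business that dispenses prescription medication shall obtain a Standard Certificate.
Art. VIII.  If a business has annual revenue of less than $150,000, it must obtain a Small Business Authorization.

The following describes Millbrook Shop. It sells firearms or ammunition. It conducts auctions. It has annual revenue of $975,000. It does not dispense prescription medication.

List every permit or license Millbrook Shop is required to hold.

Small Business License

Art. I. revenue $975,000 ≤ $2,975,000 → Small Business License required.
Art. II. revenue $975,000 ≥ $700,000; does not dispense prescription medication → Standard License not required.
Art. III. revenue $975,000 < $2,675,000; does not dispense prescription medication → Small Business Registration not required.
Art. IV. revenue $975,000 ≤ $1,025,000 → Compliance Authorization not required.
Art. V. revenue $975,000 ≤ $1,125,000 → Commercial Registration not required.
Art. VI. revenue $975,000 < $2,175,000 → Operating Certificate not required.
Art. VII. does not dispense prescription medication → Standard Certificate not required.
Art. VIII. revenue $975,000 ≥ $150,000 → Small Business Authorization not required.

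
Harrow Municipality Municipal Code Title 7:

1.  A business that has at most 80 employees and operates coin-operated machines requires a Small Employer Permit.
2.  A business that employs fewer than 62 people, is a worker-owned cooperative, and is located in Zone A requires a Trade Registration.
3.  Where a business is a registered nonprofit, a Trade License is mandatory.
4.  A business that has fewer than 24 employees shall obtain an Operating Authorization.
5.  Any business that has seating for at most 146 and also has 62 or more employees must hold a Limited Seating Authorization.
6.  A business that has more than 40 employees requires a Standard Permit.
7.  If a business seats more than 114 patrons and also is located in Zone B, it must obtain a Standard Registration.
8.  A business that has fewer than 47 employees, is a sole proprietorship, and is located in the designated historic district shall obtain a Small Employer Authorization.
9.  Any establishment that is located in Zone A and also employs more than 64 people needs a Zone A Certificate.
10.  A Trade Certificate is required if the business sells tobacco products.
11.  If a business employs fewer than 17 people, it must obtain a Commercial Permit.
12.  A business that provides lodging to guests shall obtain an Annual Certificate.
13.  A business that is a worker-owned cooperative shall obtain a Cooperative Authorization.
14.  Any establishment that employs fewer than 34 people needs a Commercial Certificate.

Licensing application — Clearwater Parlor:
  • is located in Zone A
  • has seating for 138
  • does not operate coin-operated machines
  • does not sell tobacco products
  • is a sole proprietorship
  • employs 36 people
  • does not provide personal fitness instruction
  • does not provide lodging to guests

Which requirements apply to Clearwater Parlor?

None

1. employees 36 ≤ 80; does not operate coin-operated machines → Small Employer Permit not required.
2. employees 36 < 62; is a sole proprietorship (not: is a worker-owned cooperative); is located in Zone A → Trade Registration not required.
3. is a sole proprietorship (not: is a registered nonprofit) → Trade License not required.
4. employees 36 ≥ 24 → Operating Authorization not required.
5. seating 138 ≤ 146; employees 36 < 62 → Limited Seating Authorization not required.
6. employees 36 ≤ 40 → Standard Permit not required.
7. seating 138 > 114; is located in Zone A (not: is located in Zone B) → Standard Registration not required.
8. employees 36 < 47; is a sole proprietorship; is located in Zone A (not: is located in the designated historic district) → Small Employer Authorization not required.
9. is located in Zone A; employees 36 ≤ 64 → Zone A Certificate not required.
10. does not sell tobacco products → Trade Certificate not required.
11. employees 36 ≥ 17 → Commercial Permit not required.
12. does not provide lodging to guests → Annual Certificate not required.
13. is a sole proprietorship (not: is a worker-owned cooperative) → Cooperative Authorization not required.
14. employees 36 ≥ 34 → Commercial Certificate not required.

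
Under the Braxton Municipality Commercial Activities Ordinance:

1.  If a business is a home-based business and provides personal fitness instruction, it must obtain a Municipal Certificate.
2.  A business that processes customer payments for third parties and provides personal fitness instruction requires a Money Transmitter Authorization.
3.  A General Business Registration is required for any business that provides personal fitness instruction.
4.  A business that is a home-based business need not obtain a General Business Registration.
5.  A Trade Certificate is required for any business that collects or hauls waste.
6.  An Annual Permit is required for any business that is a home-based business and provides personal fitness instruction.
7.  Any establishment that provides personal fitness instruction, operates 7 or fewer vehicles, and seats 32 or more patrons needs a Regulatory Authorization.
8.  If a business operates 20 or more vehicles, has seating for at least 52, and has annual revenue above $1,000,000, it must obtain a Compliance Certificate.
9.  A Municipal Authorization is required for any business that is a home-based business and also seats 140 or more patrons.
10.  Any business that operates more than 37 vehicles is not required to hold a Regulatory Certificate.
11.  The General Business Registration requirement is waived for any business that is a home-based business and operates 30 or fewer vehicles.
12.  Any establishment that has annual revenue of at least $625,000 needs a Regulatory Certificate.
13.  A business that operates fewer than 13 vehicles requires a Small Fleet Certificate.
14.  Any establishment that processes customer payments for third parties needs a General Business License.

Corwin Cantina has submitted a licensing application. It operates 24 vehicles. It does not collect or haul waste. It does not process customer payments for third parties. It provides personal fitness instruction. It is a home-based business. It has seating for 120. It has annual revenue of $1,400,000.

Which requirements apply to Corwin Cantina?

1. is a home-based business; provides personal fitness instruction → Municipal Certificate required.
2. does not process customer payments for third parties; provides personal fitness instruction → Money Transmitter Authorization not required.
3. provides personal fitness instruction → General Business Registration required.
4. is a home-based business → exempt from General Business Registration.
5. does not collect or haul waste → Trade Certificate not required.
6. is a home-based business; provides personal fitness instruction → Annual Permit required.
7. provides personal fitness instruction; vehicles 24 > 7; seating 120 ≥ 32 → Regulatory Authorization not required.
8. vehicles 24 ≥ 20; seating 120 ≥ 52; revenue $1,400,000 > $1,000,000 → Compliance Certificate required.
9. is a home-based business; seating 120 < 140 → Municipal Authorization not required.
10. vehicles 24 ≤ 37 → Regulatory Certificate exemption does not apply.
11. is a home-based business; vehicles 24 ≤ 30 → exempt from General Business Registration.
12. revenue $1,400,000 ≥ $625,000 → Regulatory Certificate required.
13. vehicles 24 ≥ 13 → Small Fleet Certificate not required.
14. does not process customer payments for third parties → General Business License not required.

Annual Permit, Compliance Certificate, Municipal Certificate, Regulatory Certificate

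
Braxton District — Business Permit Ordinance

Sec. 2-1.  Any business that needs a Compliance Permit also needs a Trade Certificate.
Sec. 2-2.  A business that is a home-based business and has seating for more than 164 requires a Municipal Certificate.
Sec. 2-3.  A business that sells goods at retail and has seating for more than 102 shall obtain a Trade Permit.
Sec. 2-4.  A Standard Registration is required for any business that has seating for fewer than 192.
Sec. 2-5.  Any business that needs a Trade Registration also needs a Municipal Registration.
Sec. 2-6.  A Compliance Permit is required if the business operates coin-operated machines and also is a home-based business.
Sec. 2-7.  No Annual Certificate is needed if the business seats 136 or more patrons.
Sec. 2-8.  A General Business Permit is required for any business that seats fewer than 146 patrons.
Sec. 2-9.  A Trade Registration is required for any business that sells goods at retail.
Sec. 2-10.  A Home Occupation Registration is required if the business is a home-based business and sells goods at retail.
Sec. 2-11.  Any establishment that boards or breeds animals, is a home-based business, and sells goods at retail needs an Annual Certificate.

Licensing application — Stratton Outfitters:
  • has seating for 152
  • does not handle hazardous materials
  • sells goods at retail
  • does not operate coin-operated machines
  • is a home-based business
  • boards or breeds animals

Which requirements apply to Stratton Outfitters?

Sec. 2-1. Compliance Permit is not required → no effect.
Sec. 2-2. is a home-based business; seating 152 ≤ 164 → Municipal Certificate not required.
Sec. 2-3. sells goods at retail; seating 152 > 102 → Trade Permit required.
Sec. 2-4. seating 152 < 192 → Standard Registration required.
Sec. 2-5. Trade Registration is required → Municipal Registration also required.
Sec. 2-6. does not operate coin-operated machines; is a home-based business → Compliance Permit not required.
Sec. 2-7. seating 152 ≥ 136 → exempt from Annual Certificate.
Sec. 2-8. seating 152 ≥ 146 → General Business Permit not required.
Sec. 2-9. sells goods at retail → Trade Registration required.
Sec. 2-10. is a home-based business; sells goods at retail → Home Occupation Registration required.
Sec. 2-11. boards or breeds animals; is a home-based business; sells goods at retail → Annual Certificate required.

Home Occupation Registration, Municipal Registration, Standard Registration, Trade Permit, Trade Registration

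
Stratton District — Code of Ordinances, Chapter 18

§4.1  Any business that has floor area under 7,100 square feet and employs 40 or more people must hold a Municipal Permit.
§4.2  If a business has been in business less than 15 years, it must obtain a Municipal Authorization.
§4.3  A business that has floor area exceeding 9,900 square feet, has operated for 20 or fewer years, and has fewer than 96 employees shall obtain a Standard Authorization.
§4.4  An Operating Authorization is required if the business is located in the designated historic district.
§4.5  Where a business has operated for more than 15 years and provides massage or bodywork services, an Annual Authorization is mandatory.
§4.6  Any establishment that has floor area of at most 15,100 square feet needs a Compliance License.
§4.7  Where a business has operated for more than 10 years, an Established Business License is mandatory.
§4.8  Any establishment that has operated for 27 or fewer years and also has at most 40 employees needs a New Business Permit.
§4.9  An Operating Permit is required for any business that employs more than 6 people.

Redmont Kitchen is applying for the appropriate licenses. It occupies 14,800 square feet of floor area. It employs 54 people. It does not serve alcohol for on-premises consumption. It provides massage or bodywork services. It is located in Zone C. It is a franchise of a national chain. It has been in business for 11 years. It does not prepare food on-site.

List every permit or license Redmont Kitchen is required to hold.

§4.1 floor area 14,800 square feet ≥ 7,100 square feet; employees 54 ≥ 40 → Municipal Permit not required.
§4.2 years in business 11 < 15 → Municipal Authorization required.
§4.3 floor area 14,800 square feet > 9,900 square feet; years in business 11 ≤ 20; employees 54 < 96 → Standard Authorization required.
§4.4 is located in Zone C (not: is located in the designated historic district) → Operating Authorization not required.
§4.5 years in business 11 ≤ 15; provides massage or bodywork services → Annual Authorization not required.
§4.6 floor area 14,800 square feet ≤ 15,100 square feet → Compliance License required.
§4.7 years in business 11 > 10 → Established Business License required.
§4.8 years in business 11 ≤ 27; employees 54 > 40 → New Business Permit not required.
§4.9 employees 54 > 6 → Operating Permit required.

Compliance License, Established Business License, Municipal Authorization, Operating Permit, Standard Authorization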